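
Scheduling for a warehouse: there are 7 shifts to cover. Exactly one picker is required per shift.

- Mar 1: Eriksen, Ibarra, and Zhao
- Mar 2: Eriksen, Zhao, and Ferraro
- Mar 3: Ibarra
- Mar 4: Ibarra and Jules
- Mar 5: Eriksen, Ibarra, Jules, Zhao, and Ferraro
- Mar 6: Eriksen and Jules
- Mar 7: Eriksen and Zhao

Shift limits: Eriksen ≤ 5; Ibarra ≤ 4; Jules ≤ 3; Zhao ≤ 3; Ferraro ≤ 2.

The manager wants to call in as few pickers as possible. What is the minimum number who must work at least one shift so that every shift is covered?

2

7 slots to fill and no one can take more than 5, so at least ⌈7/5⌉ = 2 pickers are needed.
Eriksen and Ibarra alone can cover everything: Mar 1→Eriksen, Mar 2→Eriksen, Mar 3→Ibarra, Mar 4→Ibarra, Mar 5→Eriksen, Mar 6→Eriksen, Mar 7→Eriksen.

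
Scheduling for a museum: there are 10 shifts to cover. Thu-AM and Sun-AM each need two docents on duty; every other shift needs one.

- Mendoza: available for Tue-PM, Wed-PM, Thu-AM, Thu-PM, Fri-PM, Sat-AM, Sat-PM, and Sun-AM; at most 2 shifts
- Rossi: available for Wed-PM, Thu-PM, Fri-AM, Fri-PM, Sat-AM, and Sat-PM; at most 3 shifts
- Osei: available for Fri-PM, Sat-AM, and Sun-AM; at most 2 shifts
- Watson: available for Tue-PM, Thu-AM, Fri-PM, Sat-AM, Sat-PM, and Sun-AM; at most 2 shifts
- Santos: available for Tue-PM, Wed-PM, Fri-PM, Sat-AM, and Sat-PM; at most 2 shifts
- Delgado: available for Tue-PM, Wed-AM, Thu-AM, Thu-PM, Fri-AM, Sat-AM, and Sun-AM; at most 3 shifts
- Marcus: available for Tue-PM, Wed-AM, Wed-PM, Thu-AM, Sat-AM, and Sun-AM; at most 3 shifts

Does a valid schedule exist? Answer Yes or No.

One valid schedule: Tue-PM→Watson, Wed-AM→Delgado, Wed-PM→Mendoza, Thu-AM→Watson+Delgado, Thu-PM→Mendoza, Fri-AM→Rossi, Fri-PM→Rossi, Sat-AM→Osei, Sat-PM→Rossi, Sun-AM→Osei+Delgado.
Loads: Mendoza 2/2, Rossi 3/3, Osei 2/2, Watson 2/2, Santos 0/2, Delgado 3/3, Marcus 0/3 — all within limits.

Yes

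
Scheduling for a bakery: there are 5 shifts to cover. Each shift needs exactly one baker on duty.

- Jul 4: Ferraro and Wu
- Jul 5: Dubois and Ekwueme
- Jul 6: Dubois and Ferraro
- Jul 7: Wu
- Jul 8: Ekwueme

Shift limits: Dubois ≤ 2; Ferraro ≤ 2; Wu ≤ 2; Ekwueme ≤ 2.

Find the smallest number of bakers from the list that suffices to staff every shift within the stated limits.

5 slots to fill and no one can take more than 2, so at least ⌈5/2⌉ = 3 bakers are needed.
Dubois, Wu, and Ekwueme alone can cover everything: Jul 4→Wu, Jul 5→Dubois, Jul 6→Dubois, Jul 7→Wu, Jul 8→Ekwueme.

3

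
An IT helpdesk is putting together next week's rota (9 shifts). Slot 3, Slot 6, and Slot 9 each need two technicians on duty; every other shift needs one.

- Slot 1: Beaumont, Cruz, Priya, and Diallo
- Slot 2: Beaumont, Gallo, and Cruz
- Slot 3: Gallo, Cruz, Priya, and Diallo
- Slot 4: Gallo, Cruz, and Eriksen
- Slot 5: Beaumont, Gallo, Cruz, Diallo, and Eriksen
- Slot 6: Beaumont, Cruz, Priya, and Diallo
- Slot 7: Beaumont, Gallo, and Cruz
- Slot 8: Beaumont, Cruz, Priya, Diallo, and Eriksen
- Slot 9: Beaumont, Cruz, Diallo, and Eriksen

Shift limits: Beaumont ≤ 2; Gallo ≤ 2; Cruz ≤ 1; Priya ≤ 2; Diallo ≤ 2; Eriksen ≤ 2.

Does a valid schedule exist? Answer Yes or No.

No

Total capacity is 2+2+1+2+2+2 = 11 but 12 worker-slots are needed — infeasible.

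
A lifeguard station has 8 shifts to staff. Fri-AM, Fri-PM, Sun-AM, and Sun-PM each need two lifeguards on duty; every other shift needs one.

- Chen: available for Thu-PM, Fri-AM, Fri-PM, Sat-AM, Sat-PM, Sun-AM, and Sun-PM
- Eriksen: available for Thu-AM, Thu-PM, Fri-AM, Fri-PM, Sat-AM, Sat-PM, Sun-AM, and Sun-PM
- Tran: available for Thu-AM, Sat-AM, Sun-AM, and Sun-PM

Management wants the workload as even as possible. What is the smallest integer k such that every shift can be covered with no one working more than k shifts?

4

With 3 lifeguards and 12 worker-slots to fill, someone must work at least ⌈12/3⌉ = 4 shifts, so k ≥ 4.
k = 4 works: Thu-AM→Tran, Thu-PM→Chen, Fri-AM→Chen+Eriksen, Fri-PM→Chen+Eriksen, Sat-AM→Tran, Sat-PM→Chen, Sun-AM→Eriksen+Tran, Sun-PM→Eriksen+Tran.
Loads: Chen 4, Eriksen 4, Tran 4 — all ≤ 4.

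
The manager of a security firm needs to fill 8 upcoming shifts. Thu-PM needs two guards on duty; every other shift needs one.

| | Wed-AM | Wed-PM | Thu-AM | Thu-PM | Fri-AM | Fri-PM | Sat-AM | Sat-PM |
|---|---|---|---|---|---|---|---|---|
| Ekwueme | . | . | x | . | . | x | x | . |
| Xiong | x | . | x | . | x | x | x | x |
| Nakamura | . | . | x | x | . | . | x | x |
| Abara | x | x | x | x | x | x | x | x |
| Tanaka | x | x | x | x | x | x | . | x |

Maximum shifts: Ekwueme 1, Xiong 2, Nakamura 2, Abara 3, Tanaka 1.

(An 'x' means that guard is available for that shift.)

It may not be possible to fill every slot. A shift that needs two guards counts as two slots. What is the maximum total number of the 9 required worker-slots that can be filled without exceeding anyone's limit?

9

Total capacity across all guards is 1+2+2+3+1 = 9, and 9 slots are needed, so at most 9 can be filled.
An assignment achieving 9: Wed-AM→Xiong, Wed-PM→Abara, Thu-AM→Tanaka, Thu-PM→Nakamura+Abara, Fri-AM→Xiong, Fri-PM→Ekwueme, Sat-AM→Nakamura, Sat-PM→Abara.
Loads: Ekwueme 1/1, Xiong 2/2, Nakamura 2/2, Abara 3/3, Tanaka 1/1.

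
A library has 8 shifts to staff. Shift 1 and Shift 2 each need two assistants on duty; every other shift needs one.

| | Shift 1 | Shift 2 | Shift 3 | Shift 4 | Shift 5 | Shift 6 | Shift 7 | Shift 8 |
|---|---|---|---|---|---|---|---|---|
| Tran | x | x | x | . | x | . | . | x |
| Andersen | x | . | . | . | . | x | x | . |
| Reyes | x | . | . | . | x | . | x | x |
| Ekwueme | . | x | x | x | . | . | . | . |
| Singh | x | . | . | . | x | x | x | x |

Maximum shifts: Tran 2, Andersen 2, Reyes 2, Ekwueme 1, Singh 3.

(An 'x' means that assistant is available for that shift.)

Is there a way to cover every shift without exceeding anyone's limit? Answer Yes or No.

No

Total capacity is 10 and 10 slots are needed, so capacity alone doesn't rule it out.
Shifts {Shift 2, Shift 4} need 3 worker-slots in total, but the assistants available for any of those shifts (Tran and Ekwueme) can supply at most 2 among them. So no valid schedule exists.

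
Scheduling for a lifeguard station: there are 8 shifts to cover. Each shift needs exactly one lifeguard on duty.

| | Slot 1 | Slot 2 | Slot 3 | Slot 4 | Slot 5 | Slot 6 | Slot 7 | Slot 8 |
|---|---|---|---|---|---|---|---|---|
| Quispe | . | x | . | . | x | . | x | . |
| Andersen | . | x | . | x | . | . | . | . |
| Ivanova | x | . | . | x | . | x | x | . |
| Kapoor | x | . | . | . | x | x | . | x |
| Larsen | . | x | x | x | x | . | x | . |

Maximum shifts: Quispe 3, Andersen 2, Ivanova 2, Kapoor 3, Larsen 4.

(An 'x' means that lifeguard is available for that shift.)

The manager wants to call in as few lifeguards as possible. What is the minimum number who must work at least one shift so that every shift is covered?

8 slots to fill and no one can take more than 4, so at least ⌈8/4⌉ = 2 lifeguards are needed.
Any 2 lifeguards together have capacity at most 4+3 = 7 < 8 slots, so 2 can never suffice.
Quispe, Kapoor, and Larsen alone can cover everything: Slot 1→Kapoor, Slot 2→Quispe, Slot 3→Larsen, Slot 4→Larsen, Slot 5→Quispe, Slot 6→Kapoor, Slot 7→Quispe, Slot 8→Kapoor.

3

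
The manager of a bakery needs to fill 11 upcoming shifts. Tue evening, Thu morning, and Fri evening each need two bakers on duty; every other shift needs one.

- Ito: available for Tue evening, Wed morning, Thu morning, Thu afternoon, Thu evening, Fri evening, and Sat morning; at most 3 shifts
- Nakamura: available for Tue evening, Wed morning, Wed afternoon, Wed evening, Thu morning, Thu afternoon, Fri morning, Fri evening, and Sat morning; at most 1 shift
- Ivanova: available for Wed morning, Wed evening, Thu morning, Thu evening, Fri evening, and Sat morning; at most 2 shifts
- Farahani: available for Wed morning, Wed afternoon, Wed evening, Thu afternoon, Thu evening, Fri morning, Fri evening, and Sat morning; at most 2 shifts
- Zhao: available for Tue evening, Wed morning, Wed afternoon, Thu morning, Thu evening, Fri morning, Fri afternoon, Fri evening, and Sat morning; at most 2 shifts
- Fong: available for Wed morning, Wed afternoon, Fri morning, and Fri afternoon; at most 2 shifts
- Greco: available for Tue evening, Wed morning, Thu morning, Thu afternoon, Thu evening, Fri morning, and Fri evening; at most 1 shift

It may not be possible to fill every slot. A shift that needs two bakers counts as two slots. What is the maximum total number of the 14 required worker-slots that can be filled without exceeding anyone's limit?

13

Total capacity across all bakers is 3+1+2+2+2+2+1 = 13, and 14 slots are needed, so at most 13 can be filled.
An assignment achieving 13: Tue evening→Ito+Zhao, Wed morning→Fong, Wed afternoon→Farahani, Wed evening→Nakamura, Thu morning→Ito+Ivanova, Thu afternoon→Ito, Thu evening→Ivanova, Fri morning→Fong, Fri afternoon→Zhao, Fri evening→Greco, Sat morning→Farahani.
Loads: Ito 3/3, Nakamura 1/1, Ivanova 2/2, Farahani 2/2, Zhao 2/2, Fong 2/2, Greco 1/1.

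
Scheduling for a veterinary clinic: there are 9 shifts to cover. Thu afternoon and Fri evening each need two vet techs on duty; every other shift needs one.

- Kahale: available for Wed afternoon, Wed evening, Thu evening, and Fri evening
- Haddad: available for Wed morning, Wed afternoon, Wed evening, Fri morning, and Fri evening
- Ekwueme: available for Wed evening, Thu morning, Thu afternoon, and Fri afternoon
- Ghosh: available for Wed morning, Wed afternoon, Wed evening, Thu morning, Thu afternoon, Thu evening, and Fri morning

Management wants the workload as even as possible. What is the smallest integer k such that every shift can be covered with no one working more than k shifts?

3

With 4 vet techs and 11 worker-slots to fill, someone must work at least ⌈11/4⌉ = 3 shifts, so k ≥ 3.
k = 3 works: Wed morning→Haddad, Wed afternoon→Kahale, Wed evening→Ghosh, Thu morning→Ekwueme, Thu afternoon→Ekwueme+Ghosh, Thu evening→Kahale, Fri morning→Haddad, Fri afternoon→Ekwueme, Fri evening→Kahale+Haddad.
Loads: Kahale 3, Haddad 3, Ekwueme 3, Ghosh 2 — all ≤ 3.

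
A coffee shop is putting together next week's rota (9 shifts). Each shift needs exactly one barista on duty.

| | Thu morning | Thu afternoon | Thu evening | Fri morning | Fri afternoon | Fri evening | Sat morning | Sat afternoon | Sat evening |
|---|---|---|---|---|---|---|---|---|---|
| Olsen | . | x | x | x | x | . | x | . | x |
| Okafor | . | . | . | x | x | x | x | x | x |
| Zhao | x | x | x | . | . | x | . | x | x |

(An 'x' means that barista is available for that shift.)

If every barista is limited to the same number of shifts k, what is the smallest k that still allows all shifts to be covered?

3

With 3 baristas and 9 worker-slots to fill, someone must work at least ⌈9/3⌉ = 3 shifts, so k ≥ 3.
k = 3 works: Thu morning→Zhao, Thu afternoon→Olsen, Thu evening→Olsen, Fri morning→Olsen, Fri afternoon→Okafor, Fri evening→Okafor, Sat morning→Okafor, Sat afternoon→Zhao, Sat evening→Zhao.
Loads: Olsen 3, Okafor 3, Zhao 3 — all ≤ 3.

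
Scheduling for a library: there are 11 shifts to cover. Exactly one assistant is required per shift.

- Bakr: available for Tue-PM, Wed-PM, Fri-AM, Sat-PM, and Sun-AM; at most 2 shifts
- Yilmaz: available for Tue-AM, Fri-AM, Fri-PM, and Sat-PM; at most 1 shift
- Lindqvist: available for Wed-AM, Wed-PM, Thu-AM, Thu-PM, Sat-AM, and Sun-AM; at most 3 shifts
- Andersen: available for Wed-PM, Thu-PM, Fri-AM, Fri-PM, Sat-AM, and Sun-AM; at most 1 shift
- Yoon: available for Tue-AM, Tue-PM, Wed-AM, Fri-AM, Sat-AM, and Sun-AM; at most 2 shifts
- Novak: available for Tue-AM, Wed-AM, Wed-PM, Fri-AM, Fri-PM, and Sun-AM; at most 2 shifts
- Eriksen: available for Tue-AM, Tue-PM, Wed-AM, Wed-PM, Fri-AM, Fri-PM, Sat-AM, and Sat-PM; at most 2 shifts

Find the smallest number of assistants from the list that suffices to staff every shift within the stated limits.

5

11 slots to fill and no one can take more than 3, so at least ⌈11/3⌉ = 4 assistants are needed.
Any 4 assistants together have capacity at most 3+2+2+2 = 9 < 11 slots, so 4 can never suffice.
Bakr, Lindqvist, Yoon, Novak, and Eriksen alone can cover everything: Tue-AM→Yoon, Tue-PM→Bakr, Wed-AM→Yoon, Wed-PM→Eriksen, Thu-AM→Lindqvist, Thu-PM→Lindqvist, Fri-AM→Eriksen, Fri-PM→Novak, Sat-AM→Lindqvist, Sat-PM→Bakr, Sun-AM→Novak.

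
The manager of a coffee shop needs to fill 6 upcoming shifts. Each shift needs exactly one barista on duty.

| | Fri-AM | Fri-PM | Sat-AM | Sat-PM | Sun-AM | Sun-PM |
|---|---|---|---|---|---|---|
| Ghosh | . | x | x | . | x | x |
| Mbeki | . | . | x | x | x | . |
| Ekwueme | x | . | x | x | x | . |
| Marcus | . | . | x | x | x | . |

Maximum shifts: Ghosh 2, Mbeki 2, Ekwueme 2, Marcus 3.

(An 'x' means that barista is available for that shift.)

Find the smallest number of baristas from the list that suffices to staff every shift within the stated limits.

3

6 slots to fill and no one can take more than 3, so at least ⌈6/3⌉ = 2 baristas are needed.
Any 2 baristas together have capacity at most 3+2 = 5 < 6 slots, so 2 can never suffice.
Ghosh, Mbeki, and Ekwueme alone can cover everything: Fri-AM→Ekwueme, Fri-PM→Ghosh, Sat-AM→Mbeki, Sat-PM→Mbeki, Sun-AM→Ekwueme, Sun-PM→Ghosh.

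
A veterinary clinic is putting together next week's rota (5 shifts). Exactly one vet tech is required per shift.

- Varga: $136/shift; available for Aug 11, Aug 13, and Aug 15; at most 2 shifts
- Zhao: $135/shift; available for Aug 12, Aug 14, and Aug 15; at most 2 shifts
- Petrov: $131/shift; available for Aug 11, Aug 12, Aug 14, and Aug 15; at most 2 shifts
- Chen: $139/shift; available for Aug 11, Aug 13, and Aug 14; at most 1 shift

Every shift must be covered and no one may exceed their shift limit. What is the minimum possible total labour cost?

Picking the cheapest available vet tech for each shift independently would cost $660, but that ignores the shift limits.
An optimal schedule: Aug 11→Petrov, Aug 12→Petrov, Aug 13→Varga, Aug 14→Zhao, Aug 15→Zhao.
Total: 131 + 131 + 136 + 135 + 135 = $668.

$668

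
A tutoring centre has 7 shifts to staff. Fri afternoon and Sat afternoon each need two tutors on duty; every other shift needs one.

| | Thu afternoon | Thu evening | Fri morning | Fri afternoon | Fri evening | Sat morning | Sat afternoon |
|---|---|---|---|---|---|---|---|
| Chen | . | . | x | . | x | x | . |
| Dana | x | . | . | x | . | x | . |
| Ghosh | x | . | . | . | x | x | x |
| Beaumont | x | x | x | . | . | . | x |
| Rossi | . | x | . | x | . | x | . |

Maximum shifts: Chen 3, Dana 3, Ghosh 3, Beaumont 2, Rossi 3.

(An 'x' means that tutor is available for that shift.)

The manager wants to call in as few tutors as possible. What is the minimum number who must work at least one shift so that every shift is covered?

9 slots to fill and no one can take more than 3, so at least ⌈9/3⌉ = 3 tutors are needed.
Shifts {Fri afternoon, Sat afternoon} need 4 slots, but among the tutors available for them (Dana, Ghosh, Beaumont, and Rossi) any 3 together supply at most 3. So 3 tutors are not enough.
Dana, Ghosh, Beaumont, and Rossi alone can cover everything: Thu afternoon→Dana, Thu evening→Rossi, Fri morning→Beaumont, Fri afternoon→Dana+Rossi, Fri evening→Ghosh, Sat morning→Dana, Sat afternoon→Ghosh+Beaumont.

4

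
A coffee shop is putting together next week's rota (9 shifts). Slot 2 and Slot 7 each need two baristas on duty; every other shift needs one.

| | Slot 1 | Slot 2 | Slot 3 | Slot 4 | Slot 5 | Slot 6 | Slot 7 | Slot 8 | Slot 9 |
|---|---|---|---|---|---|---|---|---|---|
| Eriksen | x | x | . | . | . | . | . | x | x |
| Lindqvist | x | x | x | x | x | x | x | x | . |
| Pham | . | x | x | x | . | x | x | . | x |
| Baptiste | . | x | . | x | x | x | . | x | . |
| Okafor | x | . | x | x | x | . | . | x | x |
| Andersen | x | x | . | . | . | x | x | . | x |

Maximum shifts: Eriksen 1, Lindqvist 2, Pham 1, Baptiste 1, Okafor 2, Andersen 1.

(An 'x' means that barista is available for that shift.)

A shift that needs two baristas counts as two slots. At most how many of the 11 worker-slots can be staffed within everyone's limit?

Total capacity across all baristas is 1+2+1+1+2+1 = 8, and 11 slots are needed, so at most 8 can be filled.
An assignment achieving 8: Slot 1→Eriksen, Slot 3→Lindqvist, Slot 4→Baptiste, Slot 5→Lindqvist, Slot 7→Pham+Andersen, Slot 8→Okafor, Slot 9→Okafor.
Loads: Eriksen 1/1, Lindqvist 2/2, Pham 1/1, Baptiste 1/1, Okafor 2/2, Andersen 1/1.

8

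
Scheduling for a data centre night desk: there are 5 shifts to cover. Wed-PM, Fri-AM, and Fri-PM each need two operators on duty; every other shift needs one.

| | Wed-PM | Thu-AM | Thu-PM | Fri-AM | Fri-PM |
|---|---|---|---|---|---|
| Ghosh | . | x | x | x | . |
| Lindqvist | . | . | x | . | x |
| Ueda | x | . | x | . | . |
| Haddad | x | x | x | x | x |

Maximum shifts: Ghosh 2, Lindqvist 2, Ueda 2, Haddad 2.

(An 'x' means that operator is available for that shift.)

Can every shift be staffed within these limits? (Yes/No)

Total capacity is 8 and 8 slots are needed, so capacity alone doesn't rule it out.
Shifts {Wed-PM, Fri-AM, Fri-PM} need 6 worker-slots in total, but the operators available for any of those shifts (Ghosh, Lindqvist, Ueda, and Haddad) can supply at most 5 among them. So no valid schedule exists.

No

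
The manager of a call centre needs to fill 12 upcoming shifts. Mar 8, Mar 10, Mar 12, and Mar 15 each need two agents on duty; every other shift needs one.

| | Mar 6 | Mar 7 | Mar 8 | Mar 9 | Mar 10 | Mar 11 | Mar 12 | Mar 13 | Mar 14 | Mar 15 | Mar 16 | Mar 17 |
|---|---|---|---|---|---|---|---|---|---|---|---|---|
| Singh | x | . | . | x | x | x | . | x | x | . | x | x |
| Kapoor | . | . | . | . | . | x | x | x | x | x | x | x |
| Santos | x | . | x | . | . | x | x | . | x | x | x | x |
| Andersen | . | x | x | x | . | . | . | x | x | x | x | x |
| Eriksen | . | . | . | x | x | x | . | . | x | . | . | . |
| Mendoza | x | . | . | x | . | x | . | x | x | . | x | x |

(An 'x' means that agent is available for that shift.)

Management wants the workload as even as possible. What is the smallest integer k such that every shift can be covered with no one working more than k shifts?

With 6 agents and 16 worker-slots to fill, someone must work at least ⌈16/6⌉ = 3 shifts, so k ≥ 3.
k = 3 works: Mar 6→Singh, Mar 7→Andersen, Mar 8→Santos+Andersen, Mar 9→Singh, Mar 10→Singh+Eriksen, Mar 11→Eriksen, Mar 12→Kapoor+Santos, Mar 13→Kapoor, Mar 14→Eriksen, Mar 15→Kapoor+Santos, Mar 16→Andersen, Mar 17→Mendoza.
Loads: Singh 3, Kapoor 3, Santos 3, Andersen 3, Eriksen 3, Mendoza 1 — all ≤ 3.

3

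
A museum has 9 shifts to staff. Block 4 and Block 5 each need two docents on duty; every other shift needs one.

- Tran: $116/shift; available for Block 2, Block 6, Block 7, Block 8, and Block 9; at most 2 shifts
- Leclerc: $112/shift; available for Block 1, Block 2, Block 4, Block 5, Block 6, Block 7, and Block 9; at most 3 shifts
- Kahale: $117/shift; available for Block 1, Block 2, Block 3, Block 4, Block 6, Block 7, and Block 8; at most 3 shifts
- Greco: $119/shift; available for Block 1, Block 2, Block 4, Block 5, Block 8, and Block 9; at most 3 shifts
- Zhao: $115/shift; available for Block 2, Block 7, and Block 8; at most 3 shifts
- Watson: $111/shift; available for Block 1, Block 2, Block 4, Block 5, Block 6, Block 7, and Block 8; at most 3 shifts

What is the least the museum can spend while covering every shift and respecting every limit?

Block 3 can only be covered by Kahale, so that assignment is forced.
Picking the cheapest available docent for each shift independently would cost $1230, but that ignores the shift limits.
An optimal schedule: Block 1→Watson, Block 2→Zhao, Block 3→Kahale, Block 4→Watson+Leclerc, Block 5→Watson+Leclerc, Block 6→Tran, Block 7→Zhao, Block 8→Zhao, Block 9→Leclerc.
Total: 111 + 115 + 117 + 111 + 112 + 111 + 112 + 116 + 115 + 115 + 112 = $1247.

$1247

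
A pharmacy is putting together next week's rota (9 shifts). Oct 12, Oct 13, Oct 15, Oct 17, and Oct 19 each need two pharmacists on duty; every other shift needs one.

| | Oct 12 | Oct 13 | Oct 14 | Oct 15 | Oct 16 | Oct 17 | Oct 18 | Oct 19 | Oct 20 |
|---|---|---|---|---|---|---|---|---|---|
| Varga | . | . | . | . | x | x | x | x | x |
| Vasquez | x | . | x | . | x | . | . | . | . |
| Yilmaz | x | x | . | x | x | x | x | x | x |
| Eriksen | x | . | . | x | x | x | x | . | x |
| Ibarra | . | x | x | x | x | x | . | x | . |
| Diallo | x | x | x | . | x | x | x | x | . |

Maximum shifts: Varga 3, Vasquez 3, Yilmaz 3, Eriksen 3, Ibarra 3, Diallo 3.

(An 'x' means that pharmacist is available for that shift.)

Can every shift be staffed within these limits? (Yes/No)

One valid schedule: Oct 12→Vasquez+Yilmaz, Oct 13→Yilmaz+Ibarra, Oct 14→Vasquez, Oct 15→Yilmaz+Eriksen, Oct 16→Varga, Oct 17→Eriksen+Ibarra, Oct 18→Varga, Oct 19→Ibarra+Diallo, Oct 20→Varga.
Loads: Varga 3/3, Vasquez 2/3, Yilmaz 3/3, Eriksen 2/3, Ibarra 3/3, Diallo 1/3 — all within limits.

Yes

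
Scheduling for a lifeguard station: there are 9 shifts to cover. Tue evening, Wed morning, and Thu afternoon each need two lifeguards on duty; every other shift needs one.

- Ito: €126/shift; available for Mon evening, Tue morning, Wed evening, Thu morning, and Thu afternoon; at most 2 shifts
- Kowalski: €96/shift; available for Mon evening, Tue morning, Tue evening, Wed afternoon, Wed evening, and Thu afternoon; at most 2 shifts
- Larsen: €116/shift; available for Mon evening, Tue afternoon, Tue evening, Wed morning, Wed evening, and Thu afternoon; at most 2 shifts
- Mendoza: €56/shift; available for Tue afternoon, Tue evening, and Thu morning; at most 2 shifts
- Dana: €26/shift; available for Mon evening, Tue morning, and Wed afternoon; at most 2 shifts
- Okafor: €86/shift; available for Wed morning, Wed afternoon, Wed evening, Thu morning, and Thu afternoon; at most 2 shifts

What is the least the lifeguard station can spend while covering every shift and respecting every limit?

€1012

Wed morning can only be covered by Larsen and Okafor, so that assignment is forced.
Picking the cheapest available lifeguard for each shift independently would cost €812, but that ignores the shift limits.
An optimal schedule: Mon evening→Dana, Tue morning→Ito, Tue afternoon→Larsen, Tue evening→Kowalski+Mendoza, Wed morning→Larsen+Okafor, Wed afternoon→Dana, Wed evening→Ito, Thu morning→Mendoza, Thu afternoon→Kowalski+Okafor.
Total: 26 + 126 + 116 + 96 + 56 + 116 + 86 + 26 + 126 + 56 + 96 + 86 = €1012.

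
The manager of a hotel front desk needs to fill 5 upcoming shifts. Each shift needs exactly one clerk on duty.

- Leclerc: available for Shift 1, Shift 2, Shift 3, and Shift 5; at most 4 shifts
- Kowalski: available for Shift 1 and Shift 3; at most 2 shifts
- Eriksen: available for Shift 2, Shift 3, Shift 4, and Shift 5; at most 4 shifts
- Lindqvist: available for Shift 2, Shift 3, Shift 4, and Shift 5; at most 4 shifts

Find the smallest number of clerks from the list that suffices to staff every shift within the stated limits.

2

5 slots to fill and no one can take more than 4, so at least ⌈5/4⌉ = 2 clerks are needed.
Leclerc and Eriksen alone can cover everything: Shift 1→Leclerc, Shift 2→Leclerc, Shift 3→Leclerc, Shift 4→Eriksen, Shift 5→Leclerc.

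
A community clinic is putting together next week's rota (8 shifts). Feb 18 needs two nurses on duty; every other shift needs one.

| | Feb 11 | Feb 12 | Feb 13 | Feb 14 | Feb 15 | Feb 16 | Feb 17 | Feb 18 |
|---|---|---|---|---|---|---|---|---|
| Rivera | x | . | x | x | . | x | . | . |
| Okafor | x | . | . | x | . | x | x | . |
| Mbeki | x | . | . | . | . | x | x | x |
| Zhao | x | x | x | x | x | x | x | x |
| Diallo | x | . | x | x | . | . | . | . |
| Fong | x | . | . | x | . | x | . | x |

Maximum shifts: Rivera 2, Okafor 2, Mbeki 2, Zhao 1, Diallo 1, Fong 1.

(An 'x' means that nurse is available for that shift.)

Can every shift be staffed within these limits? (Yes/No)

No

Total capacity is 9 and 9 slots are needed, so capacity alone doesn't rule it out.
Shifts {Feb 12, Feb 15} need 2 worker-slots in total, but the nurses available for any of those shifts (Zhao) can supply at most 1 among them. So no valid schedule exists.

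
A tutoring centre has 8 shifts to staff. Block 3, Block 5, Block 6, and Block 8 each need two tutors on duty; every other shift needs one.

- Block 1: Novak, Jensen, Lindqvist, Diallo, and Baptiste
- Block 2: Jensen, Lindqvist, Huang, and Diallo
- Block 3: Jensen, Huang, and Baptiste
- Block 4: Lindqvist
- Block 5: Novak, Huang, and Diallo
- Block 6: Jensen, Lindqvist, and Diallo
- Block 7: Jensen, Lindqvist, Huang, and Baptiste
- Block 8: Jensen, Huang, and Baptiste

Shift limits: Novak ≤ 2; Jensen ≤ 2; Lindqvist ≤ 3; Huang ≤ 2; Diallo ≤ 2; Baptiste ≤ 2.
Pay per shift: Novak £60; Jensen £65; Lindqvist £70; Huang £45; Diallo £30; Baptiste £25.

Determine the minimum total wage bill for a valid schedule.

Block 4 can only be covered by Lindqvist, so that assignment is forced.
Picking the cheapest available tutor for each shift independently would cost £460, but that ignores the shift limits.
An optimal schedule: Block 1→Novak, Block 2→Jensen, Block 3→Baptiste+Huang, Block 4→Lindqvist, Block 5→Diallo+Novak, Block 6→Diallo+Jensen, Block 7→Lindqvist, Block 8→Baptiste+Huang.
Total: 60 + 65 + 25 + 45 + 70 + 30 + 60 + 30 + 65 + 70 + 25 + 45 = £590.

£590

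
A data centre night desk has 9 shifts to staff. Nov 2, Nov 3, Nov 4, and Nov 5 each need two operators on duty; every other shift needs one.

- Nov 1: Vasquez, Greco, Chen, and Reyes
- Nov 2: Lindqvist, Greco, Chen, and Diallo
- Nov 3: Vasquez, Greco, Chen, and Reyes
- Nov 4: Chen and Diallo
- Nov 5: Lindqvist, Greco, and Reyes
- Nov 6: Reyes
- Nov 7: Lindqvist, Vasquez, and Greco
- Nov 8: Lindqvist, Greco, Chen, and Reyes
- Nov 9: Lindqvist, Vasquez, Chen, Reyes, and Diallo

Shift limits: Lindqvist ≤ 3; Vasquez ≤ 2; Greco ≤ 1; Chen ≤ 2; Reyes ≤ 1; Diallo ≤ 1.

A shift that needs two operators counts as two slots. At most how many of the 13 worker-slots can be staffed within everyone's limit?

10

Total capacity across all operators is 3+2+1+2+1+1 = 10, and 13 slots are needed, so at most 10 can be filled.
An assignment achieving 10: Nov 1→Vasquez, Nov 2→Lindqvist+Chen, Nov 3→Vasquez, Nov 4→Chen+Diallo, Nov 5→Lindqvist+Greco, Nov 6→Reyes, Nov 7→Lindqvist.
Loads: Lindqvist 3/3, Vasquez 2/2, Greco 1/1, Chen 2/2, Reyes 1/1, Diallo 1/1.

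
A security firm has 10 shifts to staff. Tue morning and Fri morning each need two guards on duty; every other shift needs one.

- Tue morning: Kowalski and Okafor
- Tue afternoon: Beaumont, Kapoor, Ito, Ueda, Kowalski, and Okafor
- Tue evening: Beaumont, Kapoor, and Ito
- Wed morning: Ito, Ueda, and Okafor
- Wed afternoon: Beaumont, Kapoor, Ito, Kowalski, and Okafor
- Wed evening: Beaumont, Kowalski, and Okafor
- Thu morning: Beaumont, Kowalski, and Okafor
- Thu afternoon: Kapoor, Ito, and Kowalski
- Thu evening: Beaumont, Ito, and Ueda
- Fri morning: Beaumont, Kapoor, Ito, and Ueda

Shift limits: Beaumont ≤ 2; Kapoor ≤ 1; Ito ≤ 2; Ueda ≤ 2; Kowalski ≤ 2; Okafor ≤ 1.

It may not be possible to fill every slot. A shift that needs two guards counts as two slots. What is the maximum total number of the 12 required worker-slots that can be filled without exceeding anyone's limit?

Total capacity across all guards is 2+1+2+2+2+1 = 10, and 12 slots are needed, so at most 10 can be filled.
An assignment achieving 10: Tue morning→Kowalski+Okafor, Tue afternoon→Ueda, Tue evening→Beaumont, Wed morning→Ito, Wed evening→Beaumont, Thu morning→Kowalski, Thu afternoon→Kapoor, Thu evening→Ito, Fri morning→Ueda.
Loads: Beaumont 2/2, Kapoor 1/1, Ito 2/2, Ueda 2/2, Kowalski 2/2, Okafor 1/1.

10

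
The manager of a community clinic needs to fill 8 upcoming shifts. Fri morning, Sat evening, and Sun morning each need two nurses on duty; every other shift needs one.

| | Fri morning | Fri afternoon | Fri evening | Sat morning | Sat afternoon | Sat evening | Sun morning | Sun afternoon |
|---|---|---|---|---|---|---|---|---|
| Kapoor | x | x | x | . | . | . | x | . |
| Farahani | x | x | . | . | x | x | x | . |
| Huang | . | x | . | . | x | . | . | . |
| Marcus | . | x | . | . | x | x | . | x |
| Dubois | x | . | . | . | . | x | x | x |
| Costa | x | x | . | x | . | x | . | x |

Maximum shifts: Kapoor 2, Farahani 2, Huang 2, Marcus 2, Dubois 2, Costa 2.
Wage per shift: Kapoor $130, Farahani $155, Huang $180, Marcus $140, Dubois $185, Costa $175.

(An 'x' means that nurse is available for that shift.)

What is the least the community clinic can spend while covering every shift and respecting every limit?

Fri evening can only be covered by Kapoor, so that assignment is forced.
Sat morning can only be covered by Costa, so that assignment is forced.
Picking the cheapest available nurse for each shift independently would cost $1580, but that ignores the shift limits.
An optimal schedule: Fri morning→Farahani+Costa, Fri afternoon→Huang, Fri evening→Kapoor, Sat morning→Costa, Sat afternoon→Huang, Sat evening→Marcus+Dubois, Sun morning→Kapoor+Farahani, Sun afternoon→Marcus.
Total: 155 + 175 + 180 + 130 + 175 + 180 + 140 + 185 + 130 + 155 + 140 = $1745.

$1745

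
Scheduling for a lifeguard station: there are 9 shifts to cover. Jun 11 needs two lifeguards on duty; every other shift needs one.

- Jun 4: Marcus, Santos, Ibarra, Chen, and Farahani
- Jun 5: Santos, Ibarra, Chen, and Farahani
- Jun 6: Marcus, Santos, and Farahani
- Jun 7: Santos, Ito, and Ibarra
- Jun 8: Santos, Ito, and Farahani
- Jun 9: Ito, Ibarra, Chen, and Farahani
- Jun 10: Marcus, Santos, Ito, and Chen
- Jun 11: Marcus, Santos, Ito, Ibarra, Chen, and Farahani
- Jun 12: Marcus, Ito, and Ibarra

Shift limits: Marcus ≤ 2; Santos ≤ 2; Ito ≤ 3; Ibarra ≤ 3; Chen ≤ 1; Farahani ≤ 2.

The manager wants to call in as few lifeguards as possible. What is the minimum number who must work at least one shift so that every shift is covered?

10 slots to fill and no one can take more than 3, so at least ⌈10/3⌉ = 4 lifeguards are needed.
Marcus, Santos, Ito, and Ibarra alone can cover everything: Jun 4→Marcus, Jun 5→Santos, Jun 6→Marcus, Jun 7→Ibarra, Jun 8→Santos, Jun 9→Ito, Jun 10→Ito, Jun 11→Ito+Ibarra, Jun 12→Ibarra.

4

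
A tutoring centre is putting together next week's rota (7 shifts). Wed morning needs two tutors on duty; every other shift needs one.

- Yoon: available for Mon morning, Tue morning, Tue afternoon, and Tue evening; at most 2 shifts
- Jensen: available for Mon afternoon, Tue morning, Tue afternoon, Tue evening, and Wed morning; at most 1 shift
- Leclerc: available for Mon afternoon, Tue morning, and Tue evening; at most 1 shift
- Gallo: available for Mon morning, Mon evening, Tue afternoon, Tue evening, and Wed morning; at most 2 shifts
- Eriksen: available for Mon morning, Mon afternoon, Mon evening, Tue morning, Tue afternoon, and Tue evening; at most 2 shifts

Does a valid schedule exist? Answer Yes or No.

Wed morning can only be covered by Jensen and Gallo, so that assignment is forced.
One valid schedule: Mon morning→Yoon, Mon afternoon→Leclerc, Mon evening→Gallo, Tue morning→Yoon, Tue afternoon→Eriksen, Tue evening→Eriksen, Wed morning→Jensen+Gallo.
Loads: Yoon 2/2, Jensen 1/1, Leclerc 1/1, Gallo 2/2, Eriksen 2/2 — all within limits.

Yes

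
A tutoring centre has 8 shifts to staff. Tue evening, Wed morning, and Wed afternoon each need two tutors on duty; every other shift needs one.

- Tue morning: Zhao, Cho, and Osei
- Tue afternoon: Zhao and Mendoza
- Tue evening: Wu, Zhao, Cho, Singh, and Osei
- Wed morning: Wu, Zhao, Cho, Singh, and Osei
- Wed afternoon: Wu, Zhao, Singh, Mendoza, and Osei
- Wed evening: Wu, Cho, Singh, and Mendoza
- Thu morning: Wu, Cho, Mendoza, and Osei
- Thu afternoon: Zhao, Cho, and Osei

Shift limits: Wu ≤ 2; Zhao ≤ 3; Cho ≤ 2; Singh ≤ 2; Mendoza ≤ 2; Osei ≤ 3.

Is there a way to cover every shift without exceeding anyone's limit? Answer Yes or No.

Yes

One valid schedule: Tue morning→Zhao, Tue afternoon→Zhao, Tue evening→Cho+Singh, Wed morning→Cho+Singh, Wed afternoon→Mendoza+Osei, Wed evening→Wu, Thu morning→Wu, Thu afternoon→Zhao.
Loads: Wu 2/2, Zhao 3/3, Cho 2/2, Singh 2/2, Mendoza 1/2, Osei 1/3 — all within limits.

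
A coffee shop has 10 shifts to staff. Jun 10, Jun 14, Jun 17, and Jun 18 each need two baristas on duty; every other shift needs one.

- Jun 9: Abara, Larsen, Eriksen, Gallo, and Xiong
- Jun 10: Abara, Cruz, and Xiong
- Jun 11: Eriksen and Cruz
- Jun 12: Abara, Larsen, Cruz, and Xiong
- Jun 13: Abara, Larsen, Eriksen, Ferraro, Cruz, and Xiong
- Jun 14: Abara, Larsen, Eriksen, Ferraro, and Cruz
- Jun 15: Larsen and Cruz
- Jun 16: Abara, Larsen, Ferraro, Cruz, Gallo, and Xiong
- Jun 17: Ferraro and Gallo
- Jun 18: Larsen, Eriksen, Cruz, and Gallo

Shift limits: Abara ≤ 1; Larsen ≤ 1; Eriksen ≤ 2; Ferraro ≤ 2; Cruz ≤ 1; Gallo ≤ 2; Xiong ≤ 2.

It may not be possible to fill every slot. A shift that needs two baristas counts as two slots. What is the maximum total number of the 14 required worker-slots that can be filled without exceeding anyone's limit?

Total capacity across all baristas is 1+1+2+2+1+2+2 = 11, and 14 slots are needed, so at most 11 can be filled.
An assignment achieving 11: Jun 9→Xiong, Jun 10→Abara+Cruz, Jun 11→Eriksen, Jun 12→Xiong, Jun 14→Ferraro, Jun 15→Larsen, Jun 17→Ferraro+Gallo, Jun 18→Eriksen+Gallo.
Loads: Abara 1/1, Larsen 1/1, Eriksen 2/2, Ferraro 2/2, Cruz 1/1, Gallo 2/2, Xiong 2/2.

11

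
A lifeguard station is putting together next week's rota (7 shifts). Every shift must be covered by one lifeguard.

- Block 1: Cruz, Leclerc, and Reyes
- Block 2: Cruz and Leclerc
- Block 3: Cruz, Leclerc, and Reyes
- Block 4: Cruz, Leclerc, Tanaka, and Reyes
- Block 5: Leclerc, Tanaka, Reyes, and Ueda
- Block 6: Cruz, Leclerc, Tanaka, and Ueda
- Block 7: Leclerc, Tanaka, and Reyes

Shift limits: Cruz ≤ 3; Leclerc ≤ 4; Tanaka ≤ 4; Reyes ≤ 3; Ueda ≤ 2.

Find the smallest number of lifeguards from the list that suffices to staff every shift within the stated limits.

2

7 slots to fill and no one can take more than 4, so at least ⌈7/4⌉ = 2 lifeguards are needed.
Cruz and Leclerc alone can cover everything: Block 1→Cruz, Block 2→Cruz, Block 3→Cruz, Block 4→Leclerc, Block 5→Leclerc, Block 6→Leclerc, Block 7→Leclerc.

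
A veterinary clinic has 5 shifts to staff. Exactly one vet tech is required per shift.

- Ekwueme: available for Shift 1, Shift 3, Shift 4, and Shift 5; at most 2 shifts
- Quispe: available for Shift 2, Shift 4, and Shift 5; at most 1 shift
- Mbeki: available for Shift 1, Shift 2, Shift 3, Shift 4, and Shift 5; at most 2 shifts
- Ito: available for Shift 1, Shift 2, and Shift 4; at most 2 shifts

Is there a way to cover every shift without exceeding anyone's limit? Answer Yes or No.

Yes

One valid schedule: Shift 1→Ekwueme, Shift 2→Quispe, Shift 3→Ekwueme, Shift 4→Mbeki, Shift 5→Mbeki.
Loads: Ekwueme 2/2, Quispe 1/1, Mbeki 2/2, Ito 0/2 — all within limits.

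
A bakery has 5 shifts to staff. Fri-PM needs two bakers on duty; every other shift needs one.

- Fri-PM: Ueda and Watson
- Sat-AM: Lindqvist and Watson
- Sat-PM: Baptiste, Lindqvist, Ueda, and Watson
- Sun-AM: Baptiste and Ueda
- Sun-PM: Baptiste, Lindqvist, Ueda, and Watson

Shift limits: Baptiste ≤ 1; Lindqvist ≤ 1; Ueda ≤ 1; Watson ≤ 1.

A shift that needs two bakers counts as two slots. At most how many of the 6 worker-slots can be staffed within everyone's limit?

4

Total capacity across all bakers is 1+1+1+1 = 4, and 6 slots are needed, so at most 4 can be filled.
An assignment achieving 4: Fri-PM→Ueda+Watson, Sat-AM→Lindqvist, Sun-AM→Baptiste.
Loads: Baptiste 1/1, Lindqvist 1/1, Ueda 1/1, Watson 1/1.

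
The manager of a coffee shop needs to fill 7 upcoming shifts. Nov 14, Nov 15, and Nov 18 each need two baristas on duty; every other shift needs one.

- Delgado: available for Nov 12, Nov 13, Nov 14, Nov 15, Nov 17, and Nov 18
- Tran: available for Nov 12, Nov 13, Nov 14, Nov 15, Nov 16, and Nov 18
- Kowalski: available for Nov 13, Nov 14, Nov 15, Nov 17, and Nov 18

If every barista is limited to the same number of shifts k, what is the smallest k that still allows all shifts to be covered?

4

With 3 baristas and 10 worker-slots to fill, someone must work at least ⌈10/3⌉ = 4 shifts, so k ≥ 4.
k = 4 works: Nov 12→Delgado, Nov 13→Delgado, Nov 14→Delgado+Tran, Nov 15→Tran+Kowalski, Nov 16→Tran, Nov 17→Delgado, Nov 18→Tran+Kowalski.
Loads: Delgado 4, Tran 4, Kowalski 2 — all ≤ 4.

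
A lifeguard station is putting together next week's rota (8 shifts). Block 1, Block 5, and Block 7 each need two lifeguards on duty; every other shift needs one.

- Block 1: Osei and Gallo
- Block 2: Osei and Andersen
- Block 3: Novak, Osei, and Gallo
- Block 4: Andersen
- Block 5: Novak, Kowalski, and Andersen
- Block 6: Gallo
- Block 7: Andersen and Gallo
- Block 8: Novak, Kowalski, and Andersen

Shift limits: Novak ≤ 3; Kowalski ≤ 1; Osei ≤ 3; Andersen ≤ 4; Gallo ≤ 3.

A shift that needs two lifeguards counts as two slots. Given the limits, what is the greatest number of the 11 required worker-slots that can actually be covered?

Total capacity across all lifeguards is 3+1+3+4+3 = 14, and 11 slots are needed, so at most 11 can be filled.
An assignment achieving 11: Block 1→Osei+Gallo, Block 2→Osei, Block 3→Novak, Block 4→Andersen, Block 5→Novak+Kowalski, Block 6→Gallo, Block 7→Andersen+Gallo, Block 8→Novak.
Loads: Novak 3/3, Kowalski 1/1, Osei 2/3, Andersen 2/4, Gallo 3/3.

11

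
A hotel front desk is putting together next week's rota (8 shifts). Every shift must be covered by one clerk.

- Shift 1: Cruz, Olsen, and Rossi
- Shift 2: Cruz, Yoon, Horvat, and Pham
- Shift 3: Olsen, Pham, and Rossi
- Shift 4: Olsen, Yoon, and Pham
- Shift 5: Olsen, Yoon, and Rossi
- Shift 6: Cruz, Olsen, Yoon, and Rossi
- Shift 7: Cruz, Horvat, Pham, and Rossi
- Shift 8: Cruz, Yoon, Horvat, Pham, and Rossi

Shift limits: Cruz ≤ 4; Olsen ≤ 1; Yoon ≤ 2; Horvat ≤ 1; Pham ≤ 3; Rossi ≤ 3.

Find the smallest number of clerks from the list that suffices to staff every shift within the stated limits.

8 slots to fill and no one can take more than 4, so at least ⌈8/4⌉ = 2 clerks are needed.
Any 2 clerks together have capacity at most 4+3 = 7 < 8 slots, so 2 can never suffice.
Cruz, Olsen, and Pham alone can cover everything: Shift 1→Cruz, Shift 2→Cruz, Shift 3→Pham, Shift 4→Pham, Shift 5→Olsen, Shift 6→Cruz, Shift 7→Cruz, Shift 8→Pham.

3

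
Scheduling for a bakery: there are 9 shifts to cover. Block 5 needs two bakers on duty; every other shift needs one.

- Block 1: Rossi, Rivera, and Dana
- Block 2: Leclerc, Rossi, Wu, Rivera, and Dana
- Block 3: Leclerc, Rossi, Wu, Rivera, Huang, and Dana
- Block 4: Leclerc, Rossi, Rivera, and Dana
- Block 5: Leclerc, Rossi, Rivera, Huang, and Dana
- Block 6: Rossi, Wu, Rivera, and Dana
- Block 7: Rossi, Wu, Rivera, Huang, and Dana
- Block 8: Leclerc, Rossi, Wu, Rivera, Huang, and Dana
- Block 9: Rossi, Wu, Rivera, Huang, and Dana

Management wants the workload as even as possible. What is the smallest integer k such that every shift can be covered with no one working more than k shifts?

2

With 6 bakers and 10 worker-slots to fill, someone must work at least ⌈10/6⌉ = 2 shifts, so k ≥ 2.
k = 2 works: Block 1→Rossi, Block 2→Leclerc, Block 3→Rivera, Block 4→Leclerc, Block 5→Huang+Dana, Block 6→Rossi, Block 7→Wu, Block 8→Rivera, Block 9→Wu.
Loads: Leclerc 2, Rossi 2, Wu 2, Rivera 2, Huang 1, Dana 1 — all ≤ 2.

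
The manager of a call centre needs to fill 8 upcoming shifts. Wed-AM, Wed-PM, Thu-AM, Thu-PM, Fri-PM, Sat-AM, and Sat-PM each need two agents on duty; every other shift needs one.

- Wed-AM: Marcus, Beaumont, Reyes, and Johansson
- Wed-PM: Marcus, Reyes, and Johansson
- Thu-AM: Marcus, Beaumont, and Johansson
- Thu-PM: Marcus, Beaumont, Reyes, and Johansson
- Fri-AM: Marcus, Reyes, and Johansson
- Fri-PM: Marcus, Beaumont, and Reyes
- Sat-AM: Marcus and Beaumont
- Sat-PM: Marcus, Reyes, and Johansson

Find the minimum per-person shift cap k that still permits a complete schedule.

4

With 4 agents and 15 worker-slots to fill, someone must work at least ⌈15/4⌉ = 4 shifts, so k ≥ 4.
k = 4 works: Wed-AM→Beaumont+Johansson, Wed-PM→Marcus+Reyes, Thu-AM→Marcus+Beaumont, Thu-PM→Reyes+Johansson, Fri-AM→Marcus, Fri-PM→Beaumont+Reyes, Sat-AM→Marcus+Beaumont, Sat-PM→Reyes+Johansson.
Loads: Marcus 4, Beaumont 4, Reyes 4, Johansson 3 — all ≤ 4.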